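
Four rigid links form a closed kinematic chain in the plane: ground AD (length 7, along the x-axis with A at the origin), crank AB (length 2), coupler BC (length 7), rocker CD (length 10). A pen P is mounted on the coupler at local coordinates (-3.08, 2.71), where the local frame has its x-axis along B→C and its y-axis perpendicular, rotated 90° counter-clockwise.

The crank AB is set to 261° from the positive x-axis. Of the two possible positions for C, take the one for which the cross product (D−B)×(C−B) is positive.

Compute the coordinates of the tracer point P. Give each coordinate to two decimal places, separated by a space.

A=(0,0), D=(7.00,0)
B = A + 2.00·(cos261°, sin261°) = (-0.3129, -1.9754)
|BD| = 7.5750
circle(B,7.00) ∩ circle(D,10.00): a=0.4211, h=6.9873
  candidates: C₊=(-1.7284,4.8800) cross=52.929; C₋=(1.9158,-8.6111) cross=-52.929
  mode + wants cross > 0 → take C=(-1.7284,4.8800) (cross=52.929)
ex = (C−B)/|BC| = (-0.2022,0.9793); ey = (-0.9793,-0.2022)
P = B + -3.08·ex + 2.71·ey = (-2.3440,-5.5398)

-2.34 -5.54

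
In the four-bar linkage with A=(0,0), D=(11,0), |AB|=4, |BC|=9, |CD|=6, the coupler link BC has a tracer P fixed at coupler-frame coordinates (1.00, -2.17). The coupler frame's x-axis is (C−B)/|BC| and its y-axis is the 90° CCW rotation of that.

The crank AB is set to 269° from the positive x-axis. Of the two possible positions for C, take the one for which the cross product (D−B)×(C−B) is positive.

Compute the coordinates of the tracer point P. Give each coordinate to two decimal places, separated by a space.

2.23 -4.63

A=(0,0), D=(11.00,0)
B = A + 4.00·(cos269°, sin269°) = (-0.0698, -3.9994)
|BD| = 11.7701
circle(B,9.00) ∩ circle(D,6.00): a=7.7967, h=4.4957
  candidates: C₊=(5.7354,2.8781) cross=52.916; C₋=(8.7906,-5.5784) cross=-52.916
  mode + wants cross > 0 → take C=(5.7354,2.8781) (cross=52.916)
ex = (C−B)/|BC| = (0.6450,0.7642); ey = (-0.7642,0.6450)
P = B + 1.00·ex + -2.17·ey = (2.2335,-4.6349)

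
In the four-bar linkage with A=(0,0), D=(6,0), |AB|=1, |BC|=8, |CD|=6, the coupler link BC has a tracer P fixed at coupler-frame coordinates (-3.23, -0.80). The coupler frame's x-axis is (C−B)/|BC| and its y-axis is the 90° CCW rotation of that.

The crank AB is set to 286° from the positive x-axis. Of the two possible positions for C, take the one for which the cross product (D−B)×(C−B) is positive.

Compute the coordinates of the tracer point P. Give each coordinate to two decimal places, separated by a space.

-0.76 -4.12

A=(0,0), D=(6.00,0)
B = A + 1.00·(cos286°, sin286°) = (0.2756, -0.9613)
|BD| = 5.8045
circle(B,8.00) ∩ circle(D,6.00): a=5.3142, h=5.9799
  candidates: C₊=(4.5261,5.8162) cross=34.711; C₋=(6.5067,-5.9786) cross=-34.711
  mode + wants cross > 0 → take C=(4.5261,5.8162) (cross=34.711)
ex = (C−B)/|BC| = (0.5313,0.8472); ey = (-0.8472,0.5313)
P = B + -3.23·ex + -0.80·ey = (-0.7628,-4.1227)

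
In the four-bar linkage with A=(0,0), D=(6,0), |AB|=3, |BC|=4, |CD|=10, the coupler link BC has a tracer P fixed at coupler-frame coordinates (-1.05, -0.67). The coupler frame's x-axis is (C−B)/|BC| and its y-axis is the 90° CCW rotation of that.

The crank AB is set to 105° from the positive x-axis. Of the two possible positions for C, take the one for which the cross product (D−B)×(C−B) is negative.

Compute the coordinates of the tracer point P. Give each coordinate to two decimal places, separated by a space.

-0.33 4.06

A=(0,0), D=(6.00,0)
B = A + 3.00·(cos105°, sin105°) = (-0.7765, 2.8978)
|BD| = 7.3700
circle(B,4.00) ∩ circle(D,10.00): a=-2.0137, h=3.4561
  candidates: C₊=(-1.2691,6.8673) cross=25.472; C₋=(-3.9869,0.5118) cross=-25.472
  mode - wants cross < 0 → take C=(-3.9869,0.5118) (cross=-25.472)
ex = (C−B)/|BC| = (-0.8026,-0.5965); ey = (0.5965,-0.8026)
P = B + -1.05·ex + -0.67·ey = (-0.3334,4.0619)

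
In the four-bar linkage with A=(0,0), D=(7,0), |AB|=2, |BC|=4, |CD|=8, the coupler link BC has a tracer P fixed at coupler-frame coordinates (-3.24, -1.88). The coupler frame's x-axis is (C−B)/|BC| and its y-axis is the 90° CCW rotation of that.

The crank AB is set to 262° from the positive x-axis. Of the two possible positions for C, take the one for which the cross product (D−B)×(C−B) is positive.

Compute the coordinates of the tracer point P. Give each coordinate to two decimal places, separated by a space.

1.97 -4.98

A=(0,0), D=(7.00,0)
B = A + 2.00·(cos262°, sin262°) = (-0.2783, -1.9805)
|BD| = 7.5430
circle(B,4.00) ∩ circle(D,8.00): a=0.5897, h=3.9563
  candidates: C₊=(-0.7481,1.9918) cross=29.842; C₋=(1.3295,-5.6432) cross=-29.842
  mode + wants cross > 0 → take C=(-0.7481,1.9918) (cross=29.842)
ex = (C−B)/|BC| = (-0.1174,0.9931); ey = (-0.9931,-0.1174)
P = B + -3.24·ex + -1.88·ey = (1.9691,-4.9773)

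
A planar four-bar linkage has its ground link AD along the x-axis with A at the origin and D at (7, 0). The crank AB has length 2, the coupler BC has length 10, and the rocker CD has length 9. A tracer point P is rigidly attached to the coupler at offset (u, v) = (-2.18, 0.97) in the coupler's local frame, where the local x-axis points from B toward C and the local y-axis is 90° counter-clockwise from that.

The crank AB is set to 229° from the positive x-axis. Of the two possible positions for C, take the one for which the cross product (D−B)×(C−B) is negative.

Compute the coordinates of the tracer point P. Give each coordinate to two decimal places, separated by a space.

-2.07 0.75

A=(0,0), D=(7.00,0)
B = A + 2.00·(cos229°, sin229°) = (-1.3121, -1.5094)
|BD| = 8.4481
circle(B,10.00) ∩ circle(D,9.00): a=5.3485, h=8.4494
  candidates: C₊=(2.4407,7.7597) cross=71.381; C₋=(5.4600,-8.8673) cross=-71.381
  mode - wants cross < 0 → take C=(5.4600,-8.8673) (cross=-71.381)
ex = (C−B)/|BC| = (0.6772,-0.7358); ey = (0.7358,0.6772)
P = B + -2.18·ex + 0.97·ey = (-2.0747,0.7515)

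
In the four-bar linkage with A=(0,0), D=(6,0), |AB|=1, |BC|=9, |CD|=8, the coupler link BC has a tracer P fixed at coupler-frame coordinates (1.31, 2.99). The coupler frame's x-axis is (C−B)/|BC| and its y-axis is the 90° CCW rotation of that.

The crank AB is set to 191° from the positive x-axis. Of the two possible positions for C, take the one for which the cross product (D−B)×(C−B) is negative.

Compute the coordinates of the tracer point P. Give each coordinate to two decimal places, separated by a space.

2.24 0.35

A=(0,0), D=(6.00,0)
B = A + 1.00·(cos191°, sin191°) = (-0.9816, -0.1908)
|BD| = 6.9842
circle(B,9.00) ∩ circle(D,8.00): a=4.7091, h=7.6697
  candidates: C₊=(3.5162,7.6047) cross=53.567; C₋=(3.9353,-7.7290) cross=-53.567
  mode - wants cross < 0 → take C=(3.9353,-7.7290) (cross=-53.567)
ex = (C−B)/|BC| = (0.5463,-0.8376); ey = (0.8376,0.5463)
P = B + 1.31·ex + 2.99·ey = (2.2384,0.3455)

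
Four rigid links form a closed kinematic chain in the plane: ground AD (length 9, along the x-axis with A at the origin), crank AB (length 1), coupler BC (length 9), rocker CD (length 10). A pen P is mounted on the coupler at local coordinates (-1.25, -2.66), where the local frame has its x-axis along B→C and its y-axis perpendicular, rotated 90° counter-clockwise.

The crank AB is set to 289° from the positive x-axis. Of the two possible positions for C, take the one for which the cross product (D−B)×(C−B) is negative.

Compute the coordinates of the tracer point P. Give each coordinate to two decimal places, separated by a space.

-2.61 -1.07

A=(0,0), D=(9.00,0)
B = A + 1.00·(cos289°, sin289°) = (0.3256, -0.9455)
|BD| = 8.7258
circle(B,9.00) ∩ circle(D,10.00): a=3.2742, h=8.3833
  candidates: C₊=(2.6721,7.7432) cross=73.151; C₋=(4.4889,-8.9247) cross=-73.151
  mode - wants cross < 0 → take C=(4.4889,-8.9247) (cross=-73.151)
ex = (C−B)/|BC| = (0.4626,-0.8866); ey = (0.8866,0.4626)
P = B + -1.25·ex + -2.66·ey = (-2.6110,-1.0678)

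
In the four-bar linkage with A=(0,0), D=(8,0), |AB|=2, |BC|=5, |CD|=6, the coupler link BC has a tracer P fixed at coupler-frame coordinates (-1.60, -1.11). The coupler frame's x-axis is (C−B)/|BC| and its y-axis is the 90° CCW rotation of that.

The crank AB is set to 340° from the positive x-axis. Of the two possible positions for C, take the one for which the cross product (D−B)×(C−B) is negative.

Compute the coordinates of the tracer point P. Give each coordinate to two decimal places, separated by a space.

A=(0,0), D=(8.00,0)
B = A + 2.00·(cos340°, sin340°) = (1.8794, -0.6840)
|BD| = 6.1587
circle(B,5.00) ∩ circle(D,6.00): a=2.1863, h=4.4967
  candidates: C₊=(3.5527,4.0276) cross=27.694; C₋=(4.5516,-4.9101) cross=-27.694
  mode - wants cross < 0 → take C=(4.5516,-4.9101) (cross=-27.694)
ex = (C−B)/|BC| = (0.5344,-0.8452); ey = (0.8452,0.5344)
P = B + -1.60·ex + -1.11·ey = (0.0861,0.0750)

0.09 0.08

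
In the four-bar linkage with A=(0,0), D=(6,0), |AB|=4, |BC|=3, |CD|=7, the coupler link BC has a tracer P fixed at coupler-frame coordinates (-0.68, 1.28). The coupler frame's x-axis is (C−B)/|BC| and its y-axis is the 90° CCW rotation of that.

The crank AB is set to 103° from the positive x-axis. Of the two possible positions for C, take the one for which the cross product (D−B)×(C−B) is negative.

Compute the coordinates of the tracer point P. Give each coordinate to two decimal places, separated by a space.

A=(0,0), D=(6.00,0)
B = A + 4.00·(cos103°, sin103°) = (-0.8998, 3.8975)
|BD| = 7.9245
circle(B,3.00) ∩ circle(D,7.00): a=1.4384, h=2.6327
  candidates: C₊=(1.6474,5.4823) cross=20.863; C₋=(-0.9422,0.8978) cross=-20.863
  mode - wants cross < 0 → take C=(-0.9422,0.8978) (cross=-20.863)
ex = (C−B)/|BC| = (-0.0141,-0.9999); ey = (0.9999,-0.0141)
P = B + -0.68·ex + 1.28·ey = (0.3897,4.5593)

0.39 4.56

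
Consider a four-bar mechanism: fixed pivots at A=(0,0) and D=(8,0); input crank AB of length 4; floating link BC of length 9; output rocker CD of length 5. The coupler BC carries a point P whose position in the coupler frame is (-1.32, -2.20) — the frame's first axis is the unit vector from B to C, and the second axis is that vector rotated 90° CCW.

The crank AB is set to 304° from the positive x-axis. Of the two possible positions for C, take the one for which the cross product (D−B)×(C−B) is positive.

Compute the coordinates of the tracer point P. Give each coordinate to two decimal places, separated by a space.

A=(0,0), D=(8.00,0)
B = A + 4.00·(cos304°, sin304°) = (2.2368, -3.3162)
|BD| = 6.6492
circle(B,9.00) ∩ circle(D,5.00): a=7.5356, h=4.9208
  candidates: C₊=(6.3142,4.7072) cross=32.719; C₋=(11.2225,-3.8230) cross=-32.719
  mode + wants cross > 0 → take C=(6.3142,4.7072) (cross=32.719)
ex = (C−B)/|BC| = (0.4530,0.8915); ey = (-0.8915,0.4530)
P = B + -1.32·ex + -2.20·ey = (3.6000,-5.4896)

3.60 -5.49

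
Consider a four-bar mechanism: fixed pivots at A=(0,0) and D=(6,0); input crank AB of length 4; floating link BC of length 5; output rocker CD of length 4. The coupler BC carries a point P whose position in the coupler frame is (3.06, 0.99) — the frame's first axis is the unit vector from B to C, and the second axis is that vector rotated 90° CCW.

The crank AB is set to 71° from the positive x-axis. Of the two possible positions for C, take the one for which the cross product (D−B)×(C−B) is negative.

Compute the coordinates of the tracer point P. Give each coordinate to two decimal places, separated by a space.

2.81 0.94

A=(0,0), D=(6.00,0)
B = A + 4.00·(cos71°, sin71°) = (1.3023, 3.7821)
|BD| = 6.0310
circle(B,5.00) ∩ circle(D,4.00): a=3.7616, h=3.2939
  candidates: C₊=(6.2980,3.9889) cross=19.866; C₋=(2.1667,-1.1426) cross=-19.866
  mode - wants cross < 0 → take C=(2.1667,-1.1426) (cross=-19.866)
ex = (C−B)/|BC| = (0.1729,-0.9849); ey = (0.9849,0.1729)
P = B + 3.06·ex + 0.99·ey = (2.8064,0.9393)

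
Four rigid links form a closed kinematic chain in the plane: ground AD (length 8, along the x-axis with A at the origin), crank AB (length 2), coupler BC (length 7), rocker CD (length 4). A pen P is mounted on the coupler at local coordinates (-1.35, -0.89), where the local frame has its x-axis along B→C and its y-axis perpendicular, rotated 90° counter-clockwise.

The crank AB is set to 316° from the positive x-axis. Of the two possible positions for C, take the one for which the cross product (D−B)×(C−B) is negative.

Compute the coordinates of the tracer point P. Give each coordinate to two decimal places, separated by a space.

-0.15 -1.71

A=(0,0), D=(8.00,0)
B = A + 2.00·(cos316°, sin316°) = (1.4387, -1.3893)
|BD| = 6.7068
circle(B,7.00) ∩ circle(D,4.00): a=5.8136, h=3.8990
  candidates: C₊=(6.3185,3.6294) cross=26.150; C₋=(7.9338,-3.9995) cross=-26.150
  mode - wants cross < 0 → take C=(7.9338,-3.9995) (cross=-26.150)
ex = (C−B)/|BC| = (0.9279,-0.3729); ey = (0.3729,0.9279)
P = B + -1.35·ex + -0.89·ey = (-0.1458,-1.7117)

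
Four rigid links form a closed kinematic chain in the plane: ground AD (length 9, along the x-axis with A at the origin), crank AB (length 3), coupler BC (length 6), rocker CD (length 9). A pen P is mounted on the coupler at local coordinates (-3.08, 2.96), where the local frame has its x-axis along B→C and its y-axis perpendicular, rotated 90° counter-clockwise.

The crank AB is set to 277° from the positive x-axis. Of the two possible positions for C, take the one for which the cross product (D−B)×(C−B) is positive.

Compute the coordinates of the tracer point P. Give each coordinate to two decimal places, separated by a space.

A=(0,0), D=(9.00,0)
B = A + 3.00·(cos277°, sin277°) = (0.3656, -2.9776)
|BD| = 9.1334
circle(B,6.00) ∩ circle(D,9.00): a=2.1032, h=5.6193
  candidates: C₊=(0.5219,3.0203) cross=51.323; C₋=(4.1859,-7.6042) cross=-51.323
  mode + wants cross > 0 → take C=(0.5219,3.0203) (cross=51.323)
ex = (C−B)/|BC| = (0.0261,0.9997); ey = (-0.9997,0.0261)
P = B + -3.08·ex + 2.96·ey = (-2.6736,-5.9795)

-2.67 -5.98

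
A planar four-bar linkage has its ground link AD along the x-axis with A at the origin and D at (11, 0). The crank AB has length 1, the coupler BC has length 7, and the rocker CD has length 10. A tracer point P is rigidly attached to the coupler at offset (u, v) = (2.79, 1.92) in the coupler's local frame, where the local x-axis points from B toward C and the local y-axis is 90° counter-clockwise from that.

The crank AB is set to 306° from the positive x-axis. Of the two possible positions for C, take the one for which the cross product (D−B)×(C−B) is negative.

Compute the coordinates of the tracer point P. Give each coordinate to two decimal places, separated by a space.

A=(0,0), D=(11.00,0)
B = A + 1.00·(cos306°, sin306°) = (0.5878, -0.8090)
|BD| = 10.4436
circle(B,7.00) ∩ circle(D,10.00): a=2.7801, h=6.4242
  candidates: C₊=(2.8619,5.8113) cross=67.092; C₋=(3.8572,-6.9986) cross=-67.092
  mode - wants cross < 0 → take C=(3.8572,-6.9986) (cross=-67.092)
ex = (C−B)/|BC| = (0.4671,-0.8842); ey = (0.8842,0.4671)
P = B + 2.79·ex + 1.92·ey = (3.5886,-2.3793)

3.59 -2.38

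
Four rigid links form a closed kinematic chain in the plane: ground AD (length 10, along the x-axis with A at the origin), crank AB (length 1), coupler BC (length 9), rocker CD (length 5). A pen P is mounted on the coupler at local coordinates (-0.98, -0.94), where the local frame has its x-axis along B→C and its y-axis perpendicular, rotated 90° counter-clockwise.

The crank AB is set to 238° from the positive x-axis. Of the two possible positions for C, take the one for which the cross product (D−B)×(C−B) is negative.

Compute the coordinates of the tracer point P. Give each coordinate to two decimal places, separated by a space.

-1.80 -1.32

A=(0,0), D=(10.00,0)
B = A + 1.00·(cos238°, sin238°) = (-0.5299, -0.8480)
|BD| = 10.5640
circle(B,9.00) ∩ circle(D,5.00): a=7.9325, h=4.2515
  candidates: C₊=(7.0357,4.0265) cross=44.913; C₋=(7.7183,-4.4490) cross=-44.913
  mode - wants cross < 0 → take C=(7.7183,-4.4490) (cross=-44.913)
ex = (C−B)/|BC| = (0.9165,-0.4001); ey = (0.4001,0.9165)
P = B + -0.98·ex + -0.94·ey = (-1.8042,-1.3174)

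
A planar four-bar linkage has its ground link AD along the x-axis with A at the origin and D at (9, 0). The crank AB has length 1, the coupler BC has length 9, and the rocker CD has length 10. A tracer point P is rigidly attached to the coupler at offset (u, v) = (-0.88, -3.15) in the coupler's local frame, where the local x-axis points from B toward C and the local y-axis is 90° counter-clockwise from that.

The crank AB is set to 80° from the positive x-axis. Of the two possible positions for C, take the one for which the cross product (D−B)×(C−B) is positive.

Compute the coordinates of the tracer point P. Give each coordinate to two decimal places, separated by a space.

A=(0,0), D=(9.00,0)
B = A + 1.00·(cos80°, sin80°) = (0.1736, 0.9848)
|BD| = 8.8811
circle(B,9.00) ∩ circle(D,10.00): a=3.3709, h=8.3449
  candidates: C₊=(4.4491,8.9044) cross=74.112; C₋=(2.5984,-7.6824) cross=-74.112
  mode + wants cross > 0 → take C=(4.4491,8.9044) (cross=74.112)
ex = (C−B)/|BC| = (0.4750,0.8800); ey = (-0.8800,0.4750)
P = B + -0.88·ex + -3.15·ey = (2.5275,-1.2860)

2.53 -1.29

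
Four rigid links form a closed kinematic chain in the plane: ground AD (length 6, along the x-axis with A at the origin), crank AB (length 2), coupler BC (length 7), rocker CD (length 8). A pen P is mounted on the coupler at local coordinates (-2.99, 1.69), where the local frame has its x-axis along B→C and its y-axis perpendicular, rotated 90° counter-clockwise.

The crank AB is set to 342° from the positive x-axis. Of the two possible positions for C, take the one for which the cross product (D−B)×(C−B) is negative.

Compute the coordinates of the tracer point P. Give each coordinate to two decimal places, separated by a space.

A=(0,0), D=(6.00,0)
B = A + 2.00·(cos342°, sin342°) = (1.9021, -0.6180)
|BD| = 4.1442
circle(B,7.00) ∩ circle(D,8.00): a=0.2624, h=6.9951
  candidates: C₊=(1.1184,6.3380) cross=28.989; C₋=(3.2047,-7.4958) cross=-28.989
  mode - wants cross < 0 → take C=(3.2047,-7.4958) (cross=-28.989)
ex = (C−B)/|BC| = (0.1861,-0.9825); ey = (0.9825,0.1861)
P = B + -2.99·ex + 1.69·ey = (3.0062,2.6342)

3.01 2.63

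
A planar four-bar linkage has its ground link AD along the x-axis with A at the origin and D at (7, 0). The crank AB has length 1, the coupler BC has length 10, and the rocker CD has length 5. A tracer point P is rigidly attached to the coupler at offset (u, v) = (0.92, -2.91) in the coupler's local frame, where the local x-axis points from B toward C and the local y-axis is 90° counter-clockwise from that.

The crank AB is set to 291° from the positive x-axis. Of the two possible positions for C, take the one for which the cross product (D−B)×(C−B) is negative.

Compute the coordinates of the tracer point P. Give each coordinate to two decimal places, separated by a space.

A=(0,0), D=(7.00,0)
B = A + 1.00·(cos291°, sin291°) = (0.3584, -0.9336)
|BD| = 6.7069
circle(B,10.00) ∩ circle(D,5.00): a=8.9447, h=4.4713
  candidates: C₊=(8.5936,4.7392) cross=29.989; C₋=(9.8384,-4.1163) cross=-29.989
  mode - wants cross < 0 → take C=(9.8384,-4.1163) (cross=-29.989)
ex = (C−B)/|BC| = (0.9480,-0.3183); ey = (0.3183,0.9480)
P = B + 0.92·ex + -2.91·ey = (0.3044,-3.9851)

0.30 -3.99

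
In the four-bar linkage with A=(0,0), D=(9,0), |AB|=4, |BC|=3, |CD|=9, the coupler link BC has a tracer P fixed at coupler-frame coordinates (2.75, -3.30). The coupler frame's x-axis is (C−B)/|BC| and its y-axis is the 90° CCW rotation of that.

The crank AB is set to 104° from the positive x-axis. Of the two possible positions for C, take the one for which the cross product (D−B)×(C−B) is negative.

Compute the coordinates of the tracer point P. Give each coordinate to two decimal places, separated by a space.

A=(0,0), D=(9.00,0)
B = A + 4.00·(cos104°, sin104°) = (-0.9677, 3.8812)
|BD| = 10.6967
circle(B,3.00) ∩ circle(D,9.00): a=1.9828, h=2.2513
  candidates: C₊=(1.6969,5.2597) cross=24.082; C₋=(0.0631,1.0638) cross=-24.082
  mode - wants cross < 0 → take C=(0.0631,1.0638) (cross=-24.082)
ex = (C−B)/|BC| = (0.3436,-0.9391); ey = (0.9391,0.3436)
P = B + 2.75·ex + -3.30·ey = (-3.1219,0.1647)

-3.12 0.16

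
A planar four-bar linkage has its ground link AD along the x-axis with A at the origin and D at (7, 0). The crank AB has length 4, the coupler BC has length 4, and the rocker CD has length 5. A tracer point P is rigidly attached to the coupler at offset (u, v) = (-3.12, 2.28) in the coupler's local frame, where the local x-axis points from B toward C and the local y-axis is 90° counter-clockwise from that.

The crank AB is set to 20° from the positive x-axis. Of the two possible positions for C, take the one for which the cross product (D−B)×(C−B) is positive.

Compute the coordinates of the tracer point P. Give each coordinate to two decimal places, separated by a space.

0.23 -0.21

A=(0,0), D=(7.00,0)
B = A + 4.00·(cos20°, sin20°) = (3.7588, 1.3681)
|BD| = 3.5181
circle(B,4.00) ∩ circle(D,5.00): a=0.4800, h=3.9711
  candidates: C₊=(5.7452,4.8400) cross=13.971; C₋=(2.6567,-2.4771) cross=-13.971
  mode + wants cross > 0 → take C=(5.7452,4.8400) (cross=13.971)
ex = (C−B)/|BC| = (0.4966,0.8680); ey = (-0.8680,0.4966)
P = B + -3.12·ex + 2.28·ey = (0.2304,-0.2077)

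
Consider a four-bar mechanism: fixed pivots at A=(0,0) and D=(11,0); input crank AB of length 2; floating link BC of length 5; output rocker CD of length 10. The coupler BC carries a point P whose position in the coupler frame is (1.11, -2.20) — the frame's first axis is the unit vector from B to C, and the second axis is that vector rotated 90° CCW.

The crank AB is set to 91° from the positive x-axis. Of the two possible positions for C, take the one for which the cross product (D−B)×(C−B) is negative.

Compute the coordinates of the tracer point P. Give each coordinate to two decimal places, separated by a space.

A=(0,0), D=(11.00,0)
B = A + 2.00·(cos91°, sin91°) = (-0.0349, 1.9997)
|BD| = 11.2146
circle(B,5.00) ∩ circle(D,10.00): a=2.2635, h=4.4583
  candidates: C₊=(2.9873,5.9830) cross=49.999; C₋=(1.3973,-2.7908) cross=-49.999
  mode - wants cross < 0 → take C=(1.3973,-2.7908) (cross=-49.999)
ex = (C−B)/|BC| = (0.2864,-0.9581); ey = (0.9581,0.2864)
P = B + 1.11·ex + -2.20·ey = (-1.8248,0.3060)

-1.82 0.31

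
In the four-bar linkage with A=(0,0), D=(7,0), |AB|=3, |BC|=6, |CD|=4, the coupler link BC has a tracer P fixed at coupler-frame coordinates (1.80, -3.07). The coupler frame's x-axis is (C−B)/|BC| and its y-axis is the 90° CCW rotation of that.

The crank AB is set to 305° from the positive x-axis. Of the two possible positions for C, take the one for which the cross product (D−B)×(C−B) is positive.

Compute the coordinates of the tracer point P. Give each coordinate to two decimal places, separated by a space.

5.27 -2.16

A=(0,0), D=(7.00,0)
B = A + 3.00·(cos305°, sin305°) = (1.7207, -2.4575)
|BD| = 5.8232
circle(B,6.00) ∩ circle(D,4.00): a=4.6289, h=3.8175
  candidates: C₊=(4.3062,2.9569) cross=22.230; C₋=(7.5283,-3.9650) cross=-22.230
  mode + wants cross > 0 → take C=(4.3062,2.9569) (cross=22.230)
ex = (C−B)/|BC| = (0.4309,0.9024); ey = (-0.9024,0.4309)
P = B + 1.80·ex + -3.07·ey = (5.2667,-2.1560)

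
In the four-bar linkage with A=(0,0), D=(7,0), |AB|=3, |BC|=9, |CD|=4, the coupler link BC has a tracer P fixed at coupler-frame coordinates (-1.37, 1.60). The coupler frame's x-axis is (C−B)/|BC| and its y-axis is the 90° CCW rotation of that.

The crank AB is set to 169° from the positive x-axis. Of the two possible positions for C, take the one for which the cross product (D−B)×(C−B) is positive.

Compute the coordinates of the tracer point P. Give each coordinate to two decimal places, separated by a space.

-4.79 1.60

A=(0,0), D=(7.00,0)
B = A + 3.00·(cos169°, sin169°) = (-2.9449, 0.5724)
|BD| = 9.9613
circle(B,9.00) ∩ circle(D,4.00): a=8.2433, h=3.6122
  candidates: C₊=(5.4924,3.7050) cross=35.983; C₋=(5.0772,-3.5075) cross=-35.983
  mode + wants cross > 0 → take C=(5.4924,3.7050) (cross=35.983)
ex = (C−B)/|BC| = (0.9375,0.3481); ey = (-0.3481,0.9375)
P = B + -1.37·ex + 1.60·ey = (-4.7861,1.5955)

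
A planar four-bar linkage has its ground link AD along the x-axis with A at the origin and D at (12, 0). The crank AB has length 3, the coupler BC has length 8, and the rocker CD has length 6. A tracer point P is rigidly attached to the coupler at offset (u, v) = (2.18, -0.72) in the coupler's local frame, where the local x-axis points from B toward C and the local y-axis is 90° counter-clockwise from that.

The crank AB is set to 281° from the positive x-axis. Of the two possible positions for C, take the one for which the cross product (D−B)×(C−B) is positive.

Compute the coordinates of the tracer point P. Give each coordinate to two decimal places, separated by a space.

A=(0,0), D=(12.00,0)
B = A + 3.00·(cos281°, sin281°) = (0.5724, -2.9449)
|BD| = 11.8009
circle(B,8.00) ∩ circle(D,6.00): a=7.0868, h=3.7118
  candidates: C₊=(6.5088,2.4179) cross=43.802; C₋=(8.3613,-4.7707) cross=-43.802
  mode + wants cross > 0 → take C=(6.5088,2.4179) (cross=43.802)
ex = (C−B)/|BC| = (0.7420,0.6704); ey = (-0.6704,0.7420)
P = B + 2.18·ex + -0.72·ey = (2.6727,-2.0178)

2.67 -2.02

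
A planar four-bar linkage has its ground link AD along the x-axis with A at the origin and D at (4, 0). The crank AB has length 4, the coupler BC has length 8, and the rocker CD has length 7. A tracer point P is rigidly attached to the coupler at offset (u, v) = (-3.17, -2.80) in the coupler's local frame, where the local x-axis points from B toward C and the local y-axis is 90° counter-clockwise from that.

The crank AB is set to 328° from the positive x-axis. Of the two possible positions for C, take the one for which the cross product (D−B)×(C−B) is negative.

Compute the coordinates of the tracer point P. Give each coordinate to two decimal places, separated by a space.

A=(0,0), D=(4.00,0)
B = A + 4.00·(cos328°, sin328°) = (3.3922, -2.1197)
|BD| = 2.2051
circle(B,8.00) ∩ circle(D,7.00): a=4.5038, h=6.6118
  candidates: C₊=(-1.7221,4.0321) cross=14.580; C₋=(10.9893,0.3871) cross=-14.580
  mode - wants cross < 0 → take C=(10.9893,0.3871) (cross=-14.580)
ex = (C−B)/|BC| = (0.9496,0.3134); ey = (-0.3134,0.9496)
P = B + -3.17·ex + -2.80·ey = (1.2592,-5.7720)

1.26 -5.77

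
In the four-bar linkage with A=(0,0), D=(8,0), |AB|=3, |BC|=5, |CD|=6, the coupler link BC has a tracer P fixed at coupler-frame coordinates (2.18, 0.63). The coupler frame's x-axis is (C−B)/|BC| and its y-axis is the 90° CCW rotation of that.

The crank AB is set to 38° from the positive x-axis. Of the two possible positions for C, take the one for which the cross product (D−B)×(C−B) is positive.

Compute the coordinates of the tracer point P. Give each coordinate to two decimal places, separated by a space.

A=(0,0), D=(8.00,0)
B = A + 3.00·(cos38°, sin38°) = (2.3640, 1.8470)
|BD| = 5.9309
circle(B,5.00) ∩ circle(D,6.00): a=2.0381, h=4.5658
  candidates: C₊=(5.7226,5.5510) cross=27.079; C₋=(2.8789,-3.1264) cross=-27.079
  mode + wants cross > 0 → take C=(5.7226,5.5510) (cross=27.079)
ex = (C−B)/|BC| = (0.6717,0.7408); ey = (-0.7408,0.6717)
P = B + 2.18·ex + 0.63·ey = (3.3617,3.8851)

3.36 3.89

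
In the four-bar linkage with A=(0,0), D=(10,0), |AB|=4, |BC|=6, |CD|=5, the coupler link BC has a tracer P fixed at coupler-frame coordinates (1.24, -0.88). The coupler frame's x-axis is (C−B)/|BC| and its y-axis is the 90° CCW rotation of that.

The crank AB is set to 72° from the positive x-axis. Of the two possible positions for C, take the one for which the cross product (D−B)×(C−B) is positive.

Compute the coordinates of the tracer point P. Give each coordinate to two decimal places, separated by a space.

2.53 3.00

A=(0,0), D=(10.00,0)
B = A + 4.00·(cos72°, sin72°) = (1.2361, 3.8042)
|BD| = 9.5540
circle(B,6.00) ∩ circle(D,5.00): a=5.3527, h=2.7109
  candidates: C₊=(7.2255,4.1596) cross=25.900; C₋=(5.0667,-0.8138) cross=-25.900
  mode + wants cross > 0 → take C=(7.2255,4.1596) (cross=25.900)
ex = (C−B)/|BC| = (0.9982,0.0592); ey = (-0.0592,0.9982)
P = B + 1.24·ex + -0.88·ey = (2.5260,2.9992)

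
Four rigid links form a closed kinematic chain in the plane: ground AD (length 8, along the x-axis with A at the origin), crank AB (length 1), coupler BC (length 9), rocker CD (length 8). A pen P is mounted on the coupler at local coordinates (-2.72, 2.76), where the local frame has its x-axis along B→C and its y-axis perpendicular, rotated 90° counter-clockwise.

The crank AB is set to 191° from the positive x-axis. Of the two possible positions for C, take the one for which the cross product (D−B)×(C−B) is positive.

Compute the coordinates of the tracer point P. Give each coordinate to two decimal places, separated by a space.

-4.81 -0.77

A=(0,0), D=(8.00,0)
B = A + 1.00·(cos191°, sin191°) = (-0.9816, -0.1908)
|BD| = 8.9837
circle(B,9.00) ∩ circle(D,8.00): a=5.4380, h=7.1714
  candidates: C₊=(4.3028,7.0944) cross=64.425; C₋=(4.6075,-7.2450) cross=-64.425
  mode + wants cross > 0 → take C=(4.3028,7.0944) (cross=64.425)
ex = (C−B)/|BC| = (0.5872,0.8095); ey = (-0.8095,0.5872)
P = B + -2.72·ex + 2.76·ey = (-4.8128,-0.7720)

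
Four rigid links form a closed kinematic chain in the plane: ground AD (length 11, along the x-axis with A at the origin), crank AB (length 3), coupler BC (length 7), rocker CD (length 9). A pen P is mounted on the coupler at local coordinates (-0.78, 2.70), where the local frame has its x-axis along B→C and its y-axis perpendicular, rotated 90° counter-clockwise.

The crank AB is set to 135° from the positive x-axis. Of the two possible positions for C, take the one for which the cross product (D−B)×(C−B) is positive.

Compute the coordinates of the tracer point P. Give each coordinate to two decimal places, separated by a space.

-4.14 4.08

A=(0,0), D=(11.00,0)
B = A + 3.00·(cos135°, sin135°) = (-2.1213, 2.1213)
|BD| = 13.2917
circle(B,7.00) ∩ circle(D,9.00): a=5.4421, h=4.4027
  candidates: C₊=(3.9537,5.5990) cross=58.519; C₋=(2.5484,-3.0935) cross=-58.519
  mode + wants cross > 0 → take C=(3.9537,5.5990) (cross=58.519)
ex = (C−B)/|BC| = (0.8679,0.4968); ey = (-0.4968,0.8679)
P = B + -0.78·ex + 2.70·ey = (-4.1397,4.0770)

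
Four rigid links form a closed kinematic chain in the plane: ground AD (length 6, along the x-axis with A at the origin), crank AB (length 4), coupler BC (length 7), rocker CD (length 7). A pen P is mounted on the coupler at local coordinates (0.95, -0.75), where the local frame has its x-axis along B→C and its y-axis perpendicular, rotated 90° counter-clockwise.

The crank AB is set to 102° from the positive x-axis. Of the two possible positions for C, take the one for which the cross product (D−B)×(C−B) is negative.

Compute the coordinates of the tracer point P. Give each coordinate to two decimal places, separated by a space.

A=(0,0), D=(6.00,0)
B = A + 4.00·(cos102°, sin102°) = (-0.8316, 3.9126)
|BD| = 7.8727
circle(B,7.00) ∩ circle(D,7.00): a=3.9364, h=5.7884
  candidates: C₊=(5.4609,6.9792) cross=45.570; C₋=(-0.2925,-3.0666) cross=-45.570
  mode - wants cross < 0 → take C=(-0.2925,-3.0666) (cross=-45.570)
ex = (C−B)/|BC| = (0.0770,-0.9970); ey = (0.9970,0.0770)
P = B + 0.95·ex + -0.75·ey = (-1.5063,2.9076)

-1.51 2.91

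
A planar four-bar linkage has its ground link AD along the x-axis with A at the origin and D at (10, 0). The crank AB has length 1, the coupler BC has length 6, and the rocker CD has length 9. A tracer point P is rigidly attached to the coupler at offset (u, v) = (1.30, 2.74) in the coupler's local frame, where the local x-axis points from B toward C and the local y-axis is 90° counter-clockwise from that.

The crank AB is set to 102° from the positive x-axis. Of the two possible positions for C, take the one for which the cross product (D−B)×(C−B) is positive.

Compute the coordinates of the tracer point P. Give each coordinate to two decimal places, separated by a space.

-1.72 3.61

A=(0,0), D=(10.00,0)
B = A + 1.00·(cos102°, sin102°) = (-0.2079, 0.9781)
|BD| = 10.2547
circle(B,6.00) ∩ circle(D,9.00): a=2.9332, h=5.2341
  candidates: C₊=(3.2112,5.9086) cross=53.674; C₋=(2.2127,-4.5119) cross=-53.674
  mode + wants cross > 0 → take C=(3.2112,5.9086) (cross=53.674)
ex = (C−B)/|BC| = (0.5698,0.8217); ey = (-0.8217,0.5698)
P = B + 1.30·ex + 2.74·ey = (-1.7187,3.6078)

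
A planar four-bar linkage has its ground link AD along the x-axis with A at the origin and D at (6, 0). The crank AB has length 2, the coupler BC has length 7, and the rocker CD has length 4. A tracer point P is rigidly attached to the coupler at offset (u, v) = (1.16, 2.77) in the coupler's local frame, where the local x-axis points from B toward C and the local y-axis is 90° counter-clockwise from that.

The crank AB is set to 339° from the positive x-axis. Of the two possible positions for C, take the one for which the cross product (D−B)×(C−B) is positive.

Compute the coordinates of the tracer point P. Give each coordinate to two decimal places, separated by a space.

A=(0,0), D=(6.00,0)
B = A + 2.00·(cos339°, sin339°) = (1.8672, -0.7167)
|BD| = 4.1945
circle(B,7.00) ∩ circle(D,4.00): a=6.0310, h=3.5535
  candidates: C₊=(7.2022,3.8151) cross=14.905; C₋=(8.4166,-3.1875) cross=-14.905
  mode + wants cross > 0 → take C=(7.2022,3.8151) (cross=14.905)
ex = (C−B)/|BC| = (0.7622,0.6474); ey = (-0.6474,0.7622)
P = B + 1.16·ex + 2.77·ey = (0.9580,2.1454)

0.96 2.15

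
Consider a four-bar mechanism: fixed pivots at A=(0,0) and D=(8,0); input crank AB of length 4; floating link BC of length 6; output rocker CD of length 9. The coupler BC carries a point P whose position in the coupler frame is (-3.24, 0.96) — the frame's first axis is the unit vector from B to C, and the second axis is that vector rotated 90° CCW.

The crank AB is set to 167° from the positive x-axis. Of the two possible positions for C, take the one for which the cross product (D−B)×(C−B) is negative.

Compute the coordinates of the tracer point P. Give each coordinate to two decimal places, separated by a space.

A=(0,0), D=(8.00,0)
B = A + 4.00·(cos167°, sin167°) = (-3.8975, 0.8998)
|BD| = 11.9315
circle(B,6.00) ∩ circle(D,9.00): a=4.0800, h=4.3993
  candidates: C₊=(0.5026,4.9789) cross=52.490; C₋=(-0.1609,-3.7947) cross=-52.490
  mode - wants cross < 0 → take C=(-0.1609,-3.7947) (cross=-52.490)
ex = (C−B)/|BC| = (0.6228,-0.7824); ey = (0.7824,0.6228)
P = B + -3.24·ex + 0.96·ey = (-5.1641,4.0327)

-5.16 4.03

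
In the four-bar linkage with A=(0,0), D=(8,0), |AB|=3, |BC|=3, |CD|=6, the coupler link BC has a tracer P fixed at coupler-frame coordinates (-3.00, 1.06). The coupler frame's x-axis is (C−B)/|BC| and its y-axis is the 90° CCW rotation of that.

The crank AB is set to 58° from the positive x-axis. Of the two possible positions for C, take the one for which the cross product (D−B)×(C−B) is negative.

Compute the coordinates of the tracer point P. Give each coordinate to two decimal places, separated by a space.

A=(0,0), D=(8.00,0)
B = A + 3.00·(cos58°, sin58°) = (1.5898, 2.5441)
|BD| = 6.8967
circle(B,3.00) ∩ circle(D,6.00): a=1.4909, h=2.6033
  candidates: C₊=(3.9358,4.4139) cross=17.954; C₋=(2.0151,-0.4255) cross=-17.954
  mode - wants cross < 0 → take C=(2.0151,-0.4255) (cross=-17.954)
ex = (C−B)/|BC| = (0.1418,-0.9899); ey = (0.9899,0.1418)
P = B + -3.00·ex + 1.06·ey = (2.2137,5.6641)

2.21 5.66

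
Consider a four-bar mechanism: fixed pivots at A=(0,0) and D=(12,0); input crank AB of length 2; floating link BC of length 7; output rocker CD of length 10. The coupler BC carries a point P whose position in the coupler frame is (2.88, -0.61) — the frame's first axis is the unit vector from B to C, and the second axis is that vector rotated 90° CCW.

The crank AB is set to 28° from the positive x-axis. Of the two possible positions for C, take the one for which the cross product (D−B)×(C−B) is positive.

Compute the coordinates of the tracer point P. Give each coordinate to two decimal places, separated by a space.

A=(0,0), D=(12.00,0)
B = A + 2.00·(cos28°, sin28°) = (1.7659, 0.9389)
|BD| = 10.2771
circle(B,7.00) ∩ circle(D,10.00): a=2.6573, h=6.4760
  candidates: C₊=(5.0037,7.1451) cross=66.555; C₋=(3.8204,-5.7528) cross=-66.555
  mode + wants cross > 0 → take C=(5.0037,7.1451) (cross=66.555)
ex = (C−B)/|BC| = (0.4625,0.8866); ey = (-0.8866,0.4625)
P = B + 2.88·ex + -0.61·ey = (3.6389,3.2102)

3.64 3.21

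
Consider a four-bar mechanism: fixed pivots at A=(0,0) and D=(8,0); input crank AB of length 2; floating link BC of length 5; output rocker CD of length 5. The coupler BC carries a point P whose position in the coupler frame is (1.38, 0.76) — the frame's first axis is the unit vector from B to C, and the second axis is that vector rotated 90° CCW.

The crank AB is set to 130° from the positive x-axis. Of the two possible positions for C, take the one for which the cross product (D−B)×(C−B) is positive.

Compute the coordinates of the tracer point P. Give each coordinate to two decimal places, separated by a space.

-0.07 2.53

A=(0,0), D=(8.00,0)
B = A + 2.00·(cos130°, sin130°) = (-1.2856, 1.5321)
|BD| = 9.4111
circle(B,5.00) ∩ circle(D,5.00): a=4.7056, h=1.6905
  candidates: C₊=(3.6324,2.4340) cross=15.909; C₋=(3.0820,-0.9019) cross=-15.909
  mode + wants cross > 0 → take C=(3.6324,2.4340) (cross=15.909)
ex = (C−B)/|BC| = (0.9836,0.1804); ey = (-0.1804,0.9836)
P = B + 1.38·ex + 0.76·ey = (-0.0653,2.5285)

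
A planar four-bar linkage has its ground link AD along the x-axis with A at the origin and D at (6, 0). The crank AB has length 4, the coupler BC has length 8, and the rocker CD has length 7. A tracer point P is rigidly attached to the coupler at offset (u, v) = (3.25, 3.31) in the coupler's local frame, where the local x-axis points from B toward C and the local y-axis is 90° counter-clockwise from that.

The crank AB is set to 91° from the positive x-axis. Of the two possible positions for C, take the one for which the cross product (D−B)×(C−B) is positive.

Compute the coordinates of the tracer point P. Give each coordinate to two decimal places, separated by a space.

1.78 8.25

A=(0,0), D=(6.00,0)
B = A + 4.00·(cos91°, sin91°) = (-0.0698, 3.9994)
|BD| = 7.2690
circle(B,8.00) ∩ circle(D,7.00): a=4.6663, h=6.4982
  candidates: C₊=(7.4020,6.8582) cross=47.235; C₋=(0.2514,-3.9942) cross=-47.235
  mode + wants cross > 0 → take C=(7.4020,6.8582) (cross=47.235)
ex = (C−B)/|BC| = (0.9340,0.3573); ey = (-0.3573,0.9340)
P = B + 3.25·ex + 3.31·ey = (1.7828,8.2522)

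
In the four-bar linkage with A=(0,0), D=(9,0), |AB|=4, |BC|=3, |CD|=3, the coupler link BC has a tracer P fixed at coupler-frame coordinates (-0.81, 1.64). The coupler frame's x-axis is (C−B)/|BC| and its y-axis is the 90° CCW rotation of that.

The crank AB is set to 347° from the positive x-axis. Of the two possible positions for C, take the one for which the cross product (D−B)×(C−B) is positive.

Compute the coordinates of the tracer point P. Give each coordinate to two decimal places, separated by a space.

A=(0,0), D=(9.00,0)
B = A + 4.00·(cos347°, sin347°) = (3.8975, -0.8998)
|BD| = 5.1813
circle(B,3.00) ∩ circle(D,3.00): a=2.5906, h=1.5128
  candidates: C₊=(6.1860,1.0399) cross=7.838; C₋=(6.7115,-1.9397) cross=-7.838
  mode + wants cross > 0 → take C=(6.1860,1.0399) (cross=7.838)
ex = (C−B)/|BC| = (0.7628,0.6466); ey = (-0.6466,0.7628)
P = B + -0.81·ex + 1.64·ey = (2.2192,-0.1725)

2.22 -0.17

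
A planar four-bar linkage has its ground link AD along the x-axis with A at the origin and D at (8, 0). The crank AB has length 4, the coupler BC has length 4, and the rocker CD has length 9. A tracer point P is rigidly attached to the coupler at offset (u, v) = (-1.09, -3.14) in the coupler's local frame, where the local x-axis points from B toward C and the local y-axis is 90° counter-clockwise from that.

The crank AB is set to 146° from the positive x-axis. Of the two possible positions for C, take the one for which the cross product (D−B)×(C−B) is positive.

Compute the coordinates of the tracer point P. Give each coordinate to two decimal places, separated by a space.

A=(0,0), D=(8.00,0)
B = A + 4.00·(cos146°, sin146°) = (-3.3162, 2.2368)
|BD| = 11.5351
circle(B,4.00) ∩ circle(D,9.00): a=2.9501, h=2.7013
  candidates: C₊=(0.1017,4.3148) cross=31.160; C₋=(-0.9459,-0.9853) cross=-31.160
  mode + wants cross > 0 → take C=(0.1017,4.3148) (cross=31.160)
ex = (C−B)/|BC| = (0.8545,0.5195); ey = (-0.5195,0.8545)
P = B + -1.09·ex + -3.14·ey = (-2.6163,-1.0125)

-2.62 -1.01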